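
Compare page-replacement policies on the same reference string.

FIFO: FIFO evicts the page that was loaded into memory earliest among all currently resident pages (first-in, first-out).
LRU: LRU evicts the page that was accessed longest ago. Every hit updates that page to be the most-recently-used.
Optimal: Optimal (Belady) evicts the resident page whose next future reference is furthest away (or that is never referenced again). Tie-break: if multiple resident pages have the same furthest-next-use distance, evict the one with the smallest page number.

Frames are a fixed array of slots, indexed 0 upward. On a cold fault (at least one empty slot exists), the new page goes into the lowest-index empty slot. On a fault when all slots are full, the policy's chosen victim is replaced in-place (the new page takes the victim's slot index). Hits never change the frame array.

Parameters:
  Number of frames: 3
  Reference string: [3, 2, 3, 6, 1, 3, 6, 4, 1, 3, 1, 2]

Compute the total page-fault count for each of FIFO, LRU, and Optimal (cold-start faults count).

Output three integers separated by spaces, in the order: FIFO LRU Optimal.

Answer: 7 8 6

Derivation:
--- FIFO ---
  step 0: ref 3 -> FAULT, frames=[3,-,-] (faults so far: 1)
  step 1: ref 2 -> FAULT, frames=[3,2,-] (faults so far: 2)
  step 2: ref 3 -> HIT, frames=[3,2,-] (faults so far: 2)
  step 3: ref 6 -> FAULT, frames=[3,2,6] (faults so far: 3)
  step 4: ref 1 -> FAULT, evict 3, frames=[1,2,6] (faults so far: 4)
  step 5: ref 3 -> FAULT, evict 2, frames=[1,3,6] (faults so far: 5)
  step 6: ref 6 -> HIT, frames=[1,3,6] (faults so far: 5)
  step 7: ref 4 -> FAULT, evict 6, frames=[1,3,4] (faults so far: 6)
  step 8: ref 1 -> HIT, frames=[1,3,4] (faults so far: 6)
  step 9: ref 3 -> HIT, frames=[1,3,4] (faults so far: 6)
  step 10: ref 1 -> HIT, frames=[1,3,4] (faults so far: 6)
  step 11: ref 2 -> FAULT, evict 1, frames=[2,3,4] (faults so far: 7)
  FIFO total faults: 7
--- LRU ---
  step 0: ref 3 -> FAULT, frames=[3,-,-] (faults so far: 1)
  step 1: ref 2 -> FAULT, frames=[3,2,-] (faults so far: 2)
  step 2: ref 3 -> HIT, frames=[3,2,-] (faults so far: 2)
  step 3: ref 6 -> FAULT, frames=[3,2,6] (faults so far: 3)
  step 4: ref 1 -> FAULT, evict 2, frames=[3,1,6] (faults so far: 4)
  step 5: ref 3 -> HIT, frames=[3,1,6] (faults so far: 4)
  step 6: ref 6 -> HIT, frames=[3,1,6] (faults so far: 4)
  step 7: ref 4 -> FAULT, evict 1, frames=[3,4,6] (faults so far: 5)
  step 8: ref 1 -> FAULT, evict 3, frames=[1,4,6] (faults so far: 6)
  step 9: ref 3 -> FAULT, evict 6, frames=[1,4,3] (faults so far: 7)
  step 10: ref 1 -> HIT, frames=[1,4,3] (faults so far: 7)
  step 11: ref 2 -> FAULT, evict 4, frames=[1,2,3] (faults so far: 8)
  LRU total faults: 8
--- Optimal ---
  step 0: ref 3 -> FAULT, frames=[3,-,-] (faults so far: 1)
  step 1: ref 2 -> FAULT, frames=[3,2,-] (faults so far: 2)
  step 2: ref 3 -> HIT, frames=[3,2,-] (faults so far: 2)
  step 3: ref 6 -> FAULT, frames=[3,2,6] (faults so far: 3)
  step 4: ref 1 -> FAULT, evict 2, frames=[3,1,6] (faults so far: 4)
  step 5: ref 3 -> HIT, frames=[3,1,6] (faults so far: 4)
  step 6: ref 6 -> HIT, frames=[3,1,6] (faults so far: 4)
  step 7: ref 4 -> FAULT, evict 6, frames=[3,1,4] (faults so far: 5)
  step 8: ref 1 -> HIT, frames=[3,1,4] (faults so far: 5)
  step 9: ref 3 -> HIT, frames=[3,1,4] (faults so far: 5)
  step 10: ref 1 -> HIT, frames=[3,1,4] (faults so far: 5)
  step 11: ref 2 -> FAULT, evict 1, frames=[3,2,4] (faults so far: 6)
  Optimal total faults: 6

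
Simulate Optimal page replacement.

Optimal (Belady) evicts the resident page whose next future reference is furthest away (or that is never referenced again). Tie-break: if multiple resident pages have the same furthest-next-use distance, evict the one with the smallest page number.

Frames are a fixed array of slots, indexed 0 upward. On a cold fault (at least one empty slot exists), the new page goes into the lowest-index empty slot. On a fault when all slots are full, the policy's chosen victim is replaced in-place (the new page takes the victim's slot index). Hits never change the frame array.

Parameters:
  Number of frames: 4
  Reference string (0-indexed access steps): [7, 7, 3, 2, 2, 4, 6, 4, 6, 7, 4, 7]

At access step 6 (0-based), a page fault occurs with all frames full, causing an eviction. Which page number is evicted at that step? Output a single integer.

Answer: 2

Derivation:
Step 0: ref 7 -> FAULT, frames=[7,-,-,-]
Step 1: ref 7 -> HIT, frames=[7,-,-,-]
Step 2: ref 3 -> FAULT, frames=[7,3,-,-]
Step 3: ref 2 -> FAULT, frames=[7,3,2,-]
Step 4: ref 2 -> HIT, frames=[7,3,2,-]
Step 5: ref 4 -> FAULT, frames=[7,3,2,4]
Step 6: ref 6 -> FAULT, evict 2, frames=[7,3,6,4]
At step 6: evicted page 2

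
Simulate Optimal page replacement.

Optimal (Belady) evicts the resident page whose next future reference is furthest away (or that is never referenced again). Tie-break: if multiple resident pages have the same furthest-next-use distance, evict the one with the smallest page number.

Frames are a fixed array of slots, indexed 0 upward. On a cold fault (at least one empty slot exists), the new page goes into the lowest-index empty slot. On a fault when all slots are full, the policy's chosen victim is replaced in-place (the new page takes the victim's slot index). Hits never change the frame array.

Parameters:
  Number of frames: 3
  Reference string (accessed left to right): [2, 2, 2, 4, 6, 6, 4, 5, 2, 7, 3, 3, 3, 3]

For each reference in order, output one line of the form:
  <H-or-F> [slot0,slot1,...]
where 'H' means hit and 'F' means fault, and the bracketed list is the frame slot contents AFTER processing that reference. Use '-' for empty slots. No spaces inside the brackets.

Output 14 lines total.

F [2,-,-]
H [2,-,-]
H [2,-,-]
F [2,4,-]
F [2,4,6]
H [2,4,6]
H [2,4,6]
F [2,5,6]
H [2,5,6]
F [7,5,6]
F [7,3,6]
H [7,3,6]
H [7,3,6]
H [7,3,6]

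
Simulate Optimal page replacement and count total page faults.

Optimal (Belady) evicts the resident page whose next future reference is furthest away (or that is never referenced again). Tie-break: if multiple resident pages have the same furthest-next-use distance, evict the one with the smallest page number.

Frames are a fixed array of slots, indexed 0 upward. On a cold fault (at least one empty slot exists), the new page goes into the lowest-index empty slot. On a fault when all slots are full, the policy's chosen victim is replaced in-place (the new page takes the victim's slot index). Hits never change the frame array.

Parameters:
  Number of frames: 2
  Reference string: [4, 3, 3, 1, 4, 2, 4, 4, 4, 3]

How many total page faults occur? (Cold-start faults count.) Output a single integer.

Step 0: ref 4 → FAULT, frames=[4,-]
Step 1: ref 3 → FAULT, frames=[4,3]
Step 2: ref 3 → HIT, frames=[4,3]
Step 3: ref 1 → FAULT (evict 3), frames=[4,1]
Step 4: ref 4 → HIT, frames=[4,1]
Step 5: ref 2 → FAULT (evict 1), frames=[4,2]
Step 6: ref 4 → HIT, frames=[4,2]
Step 7: ref 4 → HIT, frames=[4,2]
Step 8: ref 4 → HIT, frames=[4,2]
Step 9: ref 3 → FAULT (evict 2), frames=[4,3]
Total faults: 5

Answer: 5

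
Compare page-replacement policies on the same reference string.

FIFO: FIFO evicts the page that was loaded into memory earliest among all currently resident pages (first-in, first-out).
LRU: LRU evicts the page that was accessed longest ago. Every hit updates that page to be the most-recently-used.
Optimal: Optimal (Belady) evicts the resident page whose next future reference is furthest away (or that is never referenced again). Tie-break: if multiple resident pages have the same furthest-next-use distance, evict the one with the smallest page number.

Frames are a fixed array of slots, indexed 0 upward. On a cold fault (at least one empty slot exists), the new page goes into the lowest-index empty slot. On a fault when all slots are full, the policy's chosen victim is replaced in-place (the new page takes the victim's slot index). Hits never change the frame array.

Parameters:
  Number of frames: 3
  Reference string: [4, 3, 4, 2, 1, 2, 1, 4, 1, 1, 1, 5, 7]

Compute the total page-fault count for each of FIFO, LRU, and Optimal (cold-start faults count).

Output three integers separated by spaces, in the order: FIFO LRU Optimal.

Answer: 7 6 6

Derivation:
--- FIFO ---
  step 0: ref 4 -> FAULT, frames=[4,-,-] (faults so far: 1)
  step 1: ref 3 -> FAULT, frames=[4,3,-] (faults so far: 2)
  step 2: ref 4 -> HIT, frames=[4,3,-] (faults so far: 2)
  step 3: ref 2 -> FAULT, frames=[4,3,2] (faults so far: 3)
  step 4: ref 1 -> FAULT, evict 4, frames=[1,3,2] (faults so far: 4)
  step 5: ref 2 -> HIT, frames=[1,3,2] (faults so far: 4)
  step 6: ref 1 -> HIT, frames=[1,3,2] (faults so far: 4)
  step 7: ref 4 -> FAULT, evict 3, frames=[1,4,2] (faults so far: 5)
  step 8: ref 1 -> HIT, frames=[1,4,2] (faults so far: 5)
  step 9: ref 1 -> HIT, frames=[1,4,2] (faults so far: 5)
  step 10: ref 1 -> HIT, frames=[1,4,2] (faults so far: 5)
  step 11: ref 5 -> FAULT, evict 2, frames=[1,4,5] (faults so far: 6)
  step 12: ref 7 -> FAULT, evict 1, frames=[7,4,5] (faults so far: 7)
  FIFO total faults: 7
--- LRU ---
  step 0: ref 4 -> FAULT, frames=[4,-,-] (faults so far: 1)
  step 1: ref 3 -> FAULT, frames=[4,3,-] (faults so far: 2)
  step 2: ref 4 -> HIT, frames=[4,3,-] (faults so far: 2)
  step 3: ref 2 -> FAULT, frames=[4,3,2] (faults so far: 3)
  step 4: ref 1 -> FAULT, evict 3, frames=[4,1,2] (faults so far: 4)
  step 5: ref 2 -> HIT, frames=[4,1,2] (faults so far: 4)
  step 6: ref 1 -> HIT, frames=[4,1,2] (faults so far: 4)
  step 7: ref 4 -> HIT, frames=[4,1,2] (faults so far: 4)
  step 8: ref 1 -> HIT, frames=[4,1,2] (faults so far: 4)
  step 9: ref 1 -> HIT, frames=[4,1,2] (faults so far: 4)
  step 10: ref 1 -> HIT, frames=[4,1,2] (faults so far: 4)
  step 11: ref 5 -> FAULT, evict 2, frames=[4,1,5] (faults so far: 5)
  step 12: ref 7 -> FAULT, evict 4, frames=[7,1,5] (faults so far: 6)
  LRU total faults: 6
--- Optimal ---
  step 0: ref 4 -> FAULT, frames=[4,-,-] (faults so far: 1)
  step 1: ref 3 -> FAULT, frames=[4,3,-] (faults so far: 2)
  step 2: ref 4 -> HIT, frames=[4,3,-] (faults so far: 2)
  step 3: ref 2 -> FAULT, frames=[4,3,2] (faults so far: 3)
  step 4: ref 1 -> FAULT, evict 3, frames=[4,1,2] (faults so far: 4)
  step 5: ref 2 -> HIT, frames=[4,1,2] (faults so far: 4)
  step 6: ref 1 -> HIT, frames=[4,1,2] (faults so far: 4)
  step 7: ref 4 -> HIT, frames=[4,1,2] (faults so far: 4)
  step 8: ref 1 -> HIT, frames=[4,1,2] (faults so far: 4)
  step 9: ref 1 -> HIT, frames=[4,1,2] (faults so far: 4)
  step 10: ref 1 -> HIT, frames=[4,1,2] (faults so far: 4)
  step 11: ref 5 -> FAULT, evict 1, frames=[4,5,2] (faults so far: 5)
  step 12: ref 7 -> FAULT, evict 2, frames=[4,5,7] (faults so far: 6)
  Optimal total faults: 6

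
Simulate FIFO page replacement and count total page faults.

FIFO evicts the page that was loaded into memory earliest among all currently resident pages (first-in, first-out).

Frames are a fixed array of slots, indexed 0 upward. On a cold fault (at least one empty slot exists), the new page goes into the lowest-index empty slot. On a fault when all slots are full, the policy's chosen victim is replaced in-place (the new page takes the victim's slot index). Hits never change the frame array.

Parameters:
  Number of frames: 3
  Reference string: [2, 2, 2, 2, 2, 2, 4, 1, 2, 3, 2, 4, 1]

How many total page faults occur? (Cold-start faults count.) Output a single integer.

Step 0: ref 2 → FAULT, frames=[2,-,-]
Step 1: ref 2 → HIT, frames=[2,-,-]
Step 2: ref 2 → HIT, frames=[2,-,-]
Step 3: ref 2 → HIT, frames=[2,-,-]
Step 4: ref 2 → HIT, frames=[2,-,-]
Step 5: ref 2 → HIT, frames=[2,-,-]
Step 6: ref 4 → FAULT, frames=[2,4,-]
Step 7: ref 1 → FAULT, frames=[2,4,1]
Step 8: ref 2 → HIT, frames=[2,4,1]
Step 9: ref 3 → FAULT (evict 2), frames=[3,4,1]
Step 10: ref 2 → FAULT (evict 4), frames=[3,2,1]
Step 11: ref 4 → FAULT (evict 1), frames=[3,2,4]
Step 12: ref 1 → FAULT (evict 3), frames=[1,2,4]
Total faults: 7

Answer: 7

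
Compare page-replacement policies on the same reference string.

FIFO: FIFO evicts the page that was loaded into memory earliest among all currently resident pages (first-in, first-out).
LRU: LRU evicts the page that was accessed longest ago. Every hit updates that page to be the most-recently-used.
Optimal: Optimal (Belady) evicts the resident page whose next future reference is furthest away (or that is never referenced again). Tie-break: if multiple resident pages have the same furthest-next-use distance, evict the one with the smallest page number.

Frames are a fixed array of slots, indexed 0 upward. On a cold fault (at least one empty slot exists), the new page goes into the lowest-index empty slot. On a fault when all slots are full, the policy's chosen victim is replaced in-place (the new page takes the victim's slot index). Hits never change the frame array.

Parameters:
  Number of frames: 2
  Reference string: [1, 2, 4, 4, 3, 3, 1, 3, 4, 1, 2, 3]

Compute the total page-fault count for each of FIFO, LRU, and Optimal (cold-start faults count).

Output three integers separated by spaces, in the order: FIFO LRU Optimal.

Answer: 8 9 7

Derivation:
--- FIFO ---
  step 0: ref 1 -> FAULT, frames=[1,-] (faults so far: 1)
  step 1: ref 2 -> FAULT, frames=[1,2] (faults so far: 2)
  step 2: ref 4 -> FAULT, evict 1, frames=[4,2] (faults so far: 3)
  step 3: ref 4 -> HIT, frames=[4,2] (faults so far: 3)
  step 4: ref 3 -> FAULT, evict 2, frames=[4,3] (faults so far: 4)
  step 5: ref 3 -> HIT, frames=[4,3] (faults so far: 4)
  step 6: ref 1 -> FAULT, evict 4, frames=[1,3] (faults so far: 5)
  step 7: ref 3 -> HIT, frames=[1,3] (faults so far: 5)
  step 8: ref 4 -> FAULT, evict 3, frames=[1,4] (faults so far: 6)
  step 9: ref 1 -> HIT, frames=[1,4] (faults so far: 6)
  step 10: ref 2 -> FAULT, evict 1, frames=[2,4] (faults so far: 7)
  step 11: ref 3 -> FAULT, evict 4, frames=[2,3] (faults so far: 8)
  FIFO total faults: 8
--- LRU ---
  step 0: ref 1 -> FAULT, frames=[1,-] (faults so far: 1)
  step 1: ref 2 -> FAULT, frames=[1,2] (faults so far: 2)
  step 2: ref 4 -> FAULT, evict 1, frames=[4,2] (faults so far: 3)
  step 3: ref 4 -> HIT, frames=[4,2] (faults so far: 3)
  step 4: ref 3 -> FAULT, evict 2, frames=[4,3] (faults so far: 4)
  step 5: ref 3 -> HIT, frames=[4,3] (faults so far: 4)
  step 6: ref 1 -> FAULT, evict 4, frames=[1,3] (faults so far: 5)
  step 7: ref 3 -> HIT, frames=[1,3] (faults so far: 5)
  step 8: ref 4 -> FAULT, evict 1, frames=[4,3] (faults so far: 6)
  step 9: ref 1 -> FAULT, evict 3, frames=[4,1] (faults so far: 7)
  step 10: ref 2 -> FAULT, evict 4, frames=[2,1] (faults so far: 8)
  step 11: ref 3 -> FAULT, evict 1, frames=[2,3] (faults so far: 9)
  LRU total faults: 9
--- Optimal ---
  step 0: ref 1 -> FAULT, frames=[1,-] (faults so far: 1)
  step 1: ref 2 -> FAULT, frames=[1,2] (faults so far: 2)
  step 2: ref 4 -> FAULT, evict 2, frames=[1,4] (faults so far: 3)
  step 3: ref 4 -> HIT, frames=[1,4] (faults so far: 3)
  step 4: ref 3 -> FAULT, evict 4, frames=[1,3] (faults so far: 4)
  step 5: ref 3 -> HIT, frames=[1,3] (faults so far: 4)
  step 6: ref 1 -> HIT, frames=[1,3] (faults so far: 4)
  step 7: ref 3 -> HIT, frames=[1,3] (faults so far: 4)
  step 8: ref 4 -> FAULT, evict 3, frames=[1,4] (faults so far: 5)
  step 9: ref 1 -> HIT, frames=[1,4] (faults so far: 5)
  step 10: ref 2 -> FAULT, evict 1, frames=[2,4] (faults so far: 6)
  step 11: ref 3 -> FAULT, evict 2, frames=[3,4] (faults so far: 7)
  Optimal total faults: 7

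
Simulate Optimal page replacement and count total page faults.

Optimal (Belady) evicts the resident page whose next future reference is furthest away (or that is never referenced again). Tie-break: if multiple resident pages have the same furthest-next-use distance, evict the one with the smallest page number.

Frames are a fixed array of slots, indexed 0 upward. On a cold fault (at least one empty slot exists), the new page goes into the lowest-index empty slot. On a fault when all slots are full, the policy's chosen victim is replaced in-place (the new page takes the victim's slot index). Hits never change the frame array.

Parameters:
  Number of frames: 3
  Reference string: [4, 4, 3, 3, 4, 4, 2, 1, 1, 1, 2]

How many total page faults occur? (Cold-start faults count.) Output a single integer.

Step 0: ref 4 → FAULT, frames=[4,-,-]
Step 1: ref 4 → HIT, frames=[4,-,-]
Step 2: ref 3 → FAULT, frames=[4,3,-]
Step 3: ref 3 → HIT, frames=[4,3,-]
Step 4: ref 4 → HIT, frames=[4,3,-]
Step 5: ref 4 → HIT, frames=[4,3,-]
Step 6: ref 2 → FAULT, frames=[4,3,2]
Step 7: ref 1 → FAULT (evict 3), frames=[4,1,2]
Step 8: ref 1 → HIT, frames=[4,1,2]
Step 9: ref 1 → HIT, frames=[4,1,2]
Step 10: ref 2 → HIT, frames=[4,1,2]
Total faults: 4

Answer: 4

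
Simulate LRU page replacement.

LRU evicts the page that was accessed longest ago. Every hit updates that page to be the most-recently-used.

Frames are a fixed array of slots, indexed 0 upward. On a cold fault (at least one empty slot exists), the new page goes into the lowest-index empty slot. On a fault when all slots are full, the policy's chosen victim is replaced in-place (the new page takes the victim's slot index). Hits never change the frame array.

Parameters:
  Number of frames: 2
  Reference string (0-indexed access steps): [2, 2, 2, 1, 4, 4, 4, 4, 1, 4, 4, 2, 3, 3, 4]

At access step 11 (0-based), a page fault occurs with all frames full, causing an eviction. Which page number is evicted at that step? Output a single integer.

Answer: 1

Derivation:
Step 0: ref 2 -> FAULT, frames=[2,-]
Step 1: ref 2 -> HIT, frames=[2,-]
Step 2: ref 2 -> HIT, frames=[2,-]
Step 3: ref 1 -> FAULT, frames=[2,1]
Step 4: ref 4 -> FAULT, evict 2, frames=[4,1]
Step 5: ref 4 -> HIT, frames=[4,1]
Step 6: ref 4 -> HIT, frames=[4,1]
Step 7: ref 4 -> HIT, frames=[4,1]
Step 8: ref 1 -> HIT, frames=[4,1]
Step 9: ref 4 -> HIT, frames=[4,1]
Step 10: ref 4 -> HIT, frames=[4,1]
Step 11: ref 2 -> FAULT, evict 1, frames=[4,2]
At step 11: evicted page 1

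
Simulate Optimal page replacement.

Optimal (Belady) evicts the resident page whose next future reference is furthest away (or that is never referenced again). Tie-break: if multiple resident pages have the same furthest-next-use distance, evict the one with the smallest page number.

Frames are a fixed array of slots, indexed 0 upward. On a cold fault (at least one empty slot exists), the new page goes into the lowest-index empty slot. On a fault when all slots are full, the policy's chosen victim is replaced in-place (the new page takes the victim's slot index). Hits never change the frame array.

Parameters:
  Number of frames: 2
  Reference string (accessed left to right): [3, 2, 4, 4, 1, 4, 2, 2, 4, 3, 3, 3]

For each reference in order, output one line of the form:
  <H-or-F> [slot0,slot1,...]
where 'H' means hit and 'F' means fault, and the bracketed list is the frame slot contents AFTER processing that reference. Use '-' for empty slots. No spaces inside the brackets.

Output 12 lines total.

F [3,-]
F [3,2]
F [4,2]
H [4,2]
F [4,1]
H [4,1]
F [4,2]
H [4,2]
H [4,2]
F [4,3]
H [4,3]
H [4,3]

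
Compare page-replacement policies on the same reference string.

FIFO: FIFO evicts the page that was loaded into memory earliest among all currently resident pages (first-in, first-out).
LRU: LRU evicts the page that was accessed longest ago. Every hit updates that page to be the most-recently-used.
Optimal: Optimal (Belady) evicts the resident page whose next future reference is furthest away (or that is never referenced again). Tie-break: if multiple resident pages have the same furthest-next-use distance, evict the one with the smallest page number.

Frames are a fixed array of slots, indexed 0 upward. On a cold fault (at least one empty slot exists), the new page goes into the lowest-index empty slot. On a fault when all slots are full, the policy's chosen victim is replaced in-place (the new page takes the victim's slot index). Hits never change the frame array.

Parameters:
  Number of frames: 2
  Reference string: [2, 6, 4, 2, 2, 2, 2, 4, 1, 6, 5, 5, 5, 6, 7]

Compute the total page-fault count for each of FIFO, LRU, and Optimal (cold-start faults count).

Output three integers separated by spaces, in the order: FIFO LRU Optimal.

Answer: 8 8 7

Derivation:
--- FIFO ---
  step 0: ref 2 -> FAULT, frames=[2,-] (faults so far: 1)
  step 1: ref 6 -> FAULT, frames=[2,6] (faults so far: 2)
  step 2: ref 4 -> FAULT, evict 2, frames=[4,6] (faults so far: 3)
  step 3: ref 2 -> FAULT, evict 6, frames=[4,2] (faults so far: 4)
  step 4: ref 2 -> HIT, frames=[4,2] (faults so far: 4)
  step 5: ref 2 -> HIT, frames=[4,2] (faults so far: 4)
  step 6: ref 2 -> HIT, frames=[4,2] (faults so far: 4)
  step 7: ref 4 -> HIT, frames=[4,2] (faults so far: 4)
  step 8: ref 1 -> FAULT, evict 4, frames=[1,2] (faults so far: 5)
  step 9: ref 6 -> FAULT, evict 2, frames=[1,6] (faults so far: 6)
  step 10: ref 5 -> FAULT, evict 1, frames=[5,6] (faults so far: 7)
  step 11: ref 5 -> HIT, frames=[5,6] (faults so far: 7)
  step 12: ref 5 -> HIT, frames=[5,6] (faults so far: 7)
  step 13: ref 6 -> HIT, frames=[5,6] (faults so far: 7)
  step 14: ref 7 -> FAULT, evict 6, frames=[5,7] (faults so far: 8)
  FIFO total faults: 8
--- LRU ---
  step 0: ref 2 -> FAULT, frames=[2,-] (faults so far: 1)
  step 1: ref 6 -> FAULT, frames=[2,6] (faults so far: 2)
  step 2: ref 4 -> FAULT, evict 2, frames=[4,6] (faults so far: 3)
  step 3: ref 2 -> FAULT, evict 6, frames=[4,2] (faults so far: 4)
  step 4: ref 2 -> HIT, frames=[4,2] (faults so far: 4)
  step 5: ref 2 -> HIT, frames=[4,2] (faults so far: 4)
  step 6: ref 2 -> HIT, frames=[4,2] (faults so far: 4)
  step 7: ref 4 -> HIT, frames=[4,2] (faults so far: 4)
  step 8: ref 1 -> FAULT, evict 2, frames=[4,1] (faults so far: 5)
  step 9: ref 6 -> FAULT, evict 4, frames=[6,1] (faults so far: 6)
  step 10: ref 5 -> FAULT, evict 1, frames=[6,5] (faults so far: 7)
  step 11: ref 5 -> HIT, frames=[6,5] (faults so far: 7)
  step 12: ref 5 -> HIT, frames=[6,5] (faults so far: 7)
  step 13: ref 6 -> HIT, frames=[6,5] (faults so far: 7)
  step 14: ref 7 -> FAULT, evict 5, frames=[6,7] (faults so far: 8)
  LRU total faults: 8
--- Optimal ---
  step 0: ref 2 -> FAULT, frames=[2,-] (faults so far: 1)
  step 1: ref 6 -> FAULT, frames=[2,6] (faults so far: 2)
  step 2: ref 4 -> FAULT, evict 6, frames=[2,4] (faults so far: 3)
  step 3: ref 2 -> HIT, frames=[2,4] (faults so far: 3)
  step 4: ref 2 -> HIT, frames=[2,4] (faults so far: 3)
  step 5: ref 2 -> HIT, frames=[2,4] (faults so far: 3)
  step 6: ref 2 -> HIT, frames=[2,4] (faults so far: 3)
  step 7: ref 4 -> HIT, frames=[2,4] (faults so far: 3)
  step 8: ref 1 -> FAULT, evict 2, frames=[1,4] (faults so far: 4)
  step 9: ref 6 -> FAULT, evict 1, frames=[6,4] (faults so far: 5)
  step 10: ref 5 -> FAULT, evict 4, frames=[6,5] (faults so far: 6)
  step 11: ref 5 -> HIT, frames=[6,5] (faults so far: 6)
  step 12: ref 5 -> HIT, frames=[6,5] (faults so far: 6)
  step 13: ref 6 -> HIT, frames=[6,5] (faults so far: 6)
  step 14: ref 7 -> FAULT, evict 5, frames=[6,7] (faults so far: 7)
  Optimal total faults: 7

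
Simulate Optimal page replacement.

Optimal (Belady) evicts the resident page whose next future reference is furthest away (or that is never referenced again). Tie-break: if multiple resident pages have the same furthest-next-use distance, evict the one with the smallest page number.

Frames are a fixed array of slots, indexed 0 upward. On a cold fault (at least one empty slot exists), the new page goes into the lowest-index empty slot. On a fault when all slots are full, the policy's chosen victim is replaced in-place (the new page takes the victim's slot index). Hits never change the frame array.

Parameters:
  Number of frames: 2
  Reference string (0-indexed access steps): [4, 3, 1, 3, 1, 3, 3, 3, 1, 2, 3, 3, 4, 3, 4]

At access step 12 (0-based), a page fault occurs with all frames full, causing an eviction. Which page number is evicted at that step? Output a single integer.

Answer: 2

Derivation:
Step 0: ref 4 -> FAULT, frames=[4,-]
Step 1: ref 3 -> FAULT, frames=[4,3]
Step 2: ref 1 -> FAULT, evict 4, frames=[1,3]
Step 3: ref 3 -> HIT, frames=[1,3]
Step 4: ref 1 -> HIT, frames=[1,3]
Step 5: ref 3 -> HIT, frames=[1,3]
Step 6: ref 3 -> HIT, frames=[1,3]
Step 7: ref 3 -> HIT, frames=[1,3]
Step 8: ref 1 -> HIT, frames=[1,3]
Step 9: ref 2 -> FAULT, evict 1, frames=[2,3]
Step 10: ref 3 -> HIT, frames=[2,3]
Step 11: ref 3 -> HIT, frames=[2,3]
Step 12: ref 4 -> FAULT, evict 2, frames=[4,3]
At step 12: evicted page 2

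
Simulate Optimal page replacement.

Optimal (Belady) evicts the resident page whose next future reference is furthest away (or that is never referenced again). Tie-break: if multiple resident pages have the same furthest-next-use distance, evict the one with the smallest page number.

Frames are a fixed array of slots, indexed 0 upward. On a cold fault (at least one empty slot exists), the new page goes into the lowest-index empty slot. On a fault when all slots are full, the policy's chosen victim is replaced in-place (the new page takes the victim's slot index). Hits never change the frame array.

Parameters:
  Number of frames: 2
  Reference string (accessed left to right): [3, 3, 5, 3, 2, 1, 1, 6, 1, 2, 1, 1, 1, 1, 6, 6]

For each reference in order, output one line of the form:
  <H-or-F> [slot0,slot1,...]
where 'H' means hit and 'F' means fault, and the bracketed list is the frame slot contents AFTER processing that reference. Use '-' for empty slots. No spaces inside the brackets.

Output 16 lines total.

F [3,-]
H [3,-]
F [3,5]
H [3,5]
F [2,5]
F [2,1]
H [2,1]
F [6,1]
H [6,1]
F [2,1]
H [2,1]
H [2,1]
H [2,1]
H [2,1]
F [2,6]
H [2,6]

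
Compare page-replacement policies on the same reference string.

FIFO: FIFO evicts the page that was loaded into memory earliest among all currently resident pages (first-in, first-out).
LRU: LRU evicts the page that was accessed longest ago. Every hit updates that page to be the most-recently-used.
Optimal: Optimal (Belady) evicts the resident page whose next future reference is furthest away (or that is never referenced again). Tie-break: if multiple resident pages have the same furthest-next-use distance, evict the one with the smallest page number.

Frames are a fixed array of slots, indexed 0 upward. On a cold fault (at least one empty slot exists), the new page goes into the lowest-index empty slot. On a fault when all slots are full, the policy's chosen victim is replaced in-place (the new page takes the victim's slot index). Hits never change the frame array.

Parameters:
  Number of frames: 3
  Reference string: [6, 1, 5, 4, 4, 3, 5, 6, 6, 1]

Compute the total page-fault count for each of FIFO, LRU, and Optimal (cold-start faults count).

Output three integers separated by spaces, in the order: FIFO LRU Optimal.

--- FIFO ---
  step 0: ref 6 -> FAULT, frames=[6,-,-] (faults so far: 1)
  step 1: ref 1 -> FAULT, frames=[6,1,-] (faults so far: 2)
  step 2: ref 5 -> FAULT, frames=[6,1,5] (faults so far: 3)
  step 3: ref 4 -> FAULT, evict 6, frames=[4,1,5] (faults so far: 4)
  step 4: ref 4 -> HIT, frames=[4,1,5] (faults so far: 4)
  step 5: ref 3 -> FAULT, evict 1, frames=[4,3,5] (faults so far: 5)
  step 6: ref 5 -> HIT, frames=[4,3,5] (faults so far: 5)
  step 7: ref 6 -> FAULT, evict 5, frames=[4,3,6] (faults so far: 6)
  step 8: ref 6 -> HIT, frames=[4,3,6] (faults so far: 6)
  step 9: ref 1 -> FAULT, evict 4, frames=[1,3,6] (faults so far: 7)
  FIFO total faults: 7
--- LRU ---
  step 0: ref 6 -> FAULT, frames=[6,-,-] (faults so far: 1)
  step 1: ref 1 -> FAULT, frames=[6,1,-] (faults so far: 2)
  step 2: ref 5 -> FAULT, frames=[6,1,5] (faults so far: 3)
  step 3: ref 4 -> FAULT, evict 6, frames=[4,1,5] (faults so far: 4)
  step 4: ref 4 -> HIT, frames=[4,1,5] (faults so far: 4)
  step 5: ref 3 -> FAULT, evict 1, frames=[4,3,5] (faults so far: 5)
  step 6: ref 5 -> HIT, frames=[4,3,5] (faults so far: 5)
  step 7: ref 6 -> FAULT, evict 4, frames=[6,3,5] (faults so far: 6)
  step 8: ref 6 -> HIT, frames=[6,3,5] (faults so far: 6)
  step 9: ref 1 -> FAULT, evict 3, frames=[6,1,5] (faults so far: 7)
  LRU total faults: 7
--- Optimal ---
  step 0: ref 6 -> FAULT, frames=[6,-,-] (faults so far: 1)
  step 1: ref 1 -> FAULT, frames=[6,1,-] (faults so far: 2)
  step 2: ref 5 -> FAULT, frames=[6,1,5] (faults so far: 3)
  step 3: ref 4 -> FAULT, evict 1, frames=[6,4,5] (faults so far: 4)
  step 4: ref 4 -> HIT, frames=[6,4,5] (faults so far: 4)
  step 5: ref 3 -> FAULT, evict 4, frames=[6,3,5] (faults so far: 5)
  step 6: ref 5 -> HIT, frames=[6,3,5] (faults so far: 5)
  step 7: ref 6 -> HIT, frames=[6,3,5] (faults so far: 5)
  step 8: ref 6 -> HIT, frames=[6,3,5] (faults so far: 5)
  step 9: ref 1 -> FAULT, evict 3, frames=[6,1,5] (faults so far: 6)
  Optimal total faults: 6

Answer: 7 7 6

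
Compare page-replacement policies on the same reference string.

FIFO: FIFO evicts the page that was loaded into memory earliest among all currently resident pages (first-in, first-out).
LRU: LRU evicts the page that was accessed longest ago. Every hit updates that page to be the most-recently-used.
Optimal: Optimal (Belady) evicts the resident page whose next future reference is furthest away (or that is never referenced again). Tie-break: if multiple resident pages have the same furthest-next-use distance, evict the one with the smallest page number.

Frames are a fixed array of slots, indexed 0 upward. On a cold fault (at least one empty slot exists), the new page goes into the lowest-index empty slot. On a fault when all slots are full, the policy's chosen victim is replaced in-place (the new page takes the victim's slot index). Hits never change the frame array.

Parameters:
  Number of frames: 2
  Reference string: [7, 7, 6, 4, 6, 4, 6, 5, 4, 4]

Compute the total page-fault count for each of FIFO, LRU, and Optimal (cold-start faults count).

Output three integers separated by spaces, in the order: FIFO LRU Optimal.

--- FIFO ---
  step 0: ref 7 -> FAULT, frames=[7,-] (faults so far: 1)
  step 1: ref 7 -> HIT, frames=[7,-] (faults so far: 1)
  step 2: ref 6 -> FAULT, frames=[7,6] (faults so far: 2)
  step 3: ref 4 -> FAULT, evict 7, frames=[4,6] (faults so far: 3)
  step 4: ref 6 -> HIT, frames=[4,6] (faults so far: 3)
  step 5: ref 4 -> HIT, frames=[4,6] (faults so far: 3)
  step 6: ref 6 -> HIT, frames=[4,6] (faults so far: 3)
  step 7: ref 5 -> FAULT, evict 6, frames=[4,5] (faults so far: 4)
  step 8: ref 4 -> HIT, frames=[4,5] (faults so far: 4)
  step 9: ref 4 -> HIT, frames=[4,5] (faults so far: 4)
  FIFO total faults: 4
--- LRU ---
  step 0: ref 7 -> FAULT, frames=[7,-] (faults so far: 1)
  step 1: ref 7 -> HIT, frames=[7,-] (faults so far: 1)
  step 2: ref 6 -> FAULT, frames=[7,6] (faults so far: 2)
  step 3: ref 4 -> FAULT, evict 7, frames=[4,6] (faults so far: 3)
  step 4: ref 6 -> HIT, frames=[4,6] (faults so far: 3)
  step 5: ref 4 -> HIT, frames=[4,6] (faults so far: 3)
  step 6: ref 6 -> HIT, frames=[4,6] (faults so far: 3)
  step 7: ref 5 -> FAULT, evict 4, frames=[5,6] (faults so far: 4)
  step 8: ref 4 -> FAULT, evict 6, frames=[5,4] (faults so far: 5)
  step 9: ref 4 -> HIT, frames=[5,4] (faults so far: 5)
  LRU total faults: 5
--- Optimal ---
  step 0: ref 7 -> FAULT, frames=[7,-] (faults so far: 1)
  step 1: ref 7 -> HIT, frames=[7,-] (faults so far: 1)
  step 2: ref 6 -> FAULT, frames=[7,6] (faults so far: 2)
  step 3: ref 4 -> FAULT, evict 7, frames=[4,6] (faults so far: 3)
  step 4: ref 6 -> HIT, frames=[4,6] (faults so far: 3)
  step 5: ref 4 -> HIT, frames=[4,6] (faults so far: 3)
  step 6: ref 6 -> HIT, frames=[4,6] (faults so far: 3)
  step 7: ref 5 -> FAULT, evict 6, frames=[4,5] (faults so far: 4)
  step 8: ref 4 -> HIT, frames=[4,5] (faults so far: 4)
  step 9: ref 4 -> HIT, frames=[4,5] (faults so far: 4)
  Optimal total faults: 4

Answer: 4 5 4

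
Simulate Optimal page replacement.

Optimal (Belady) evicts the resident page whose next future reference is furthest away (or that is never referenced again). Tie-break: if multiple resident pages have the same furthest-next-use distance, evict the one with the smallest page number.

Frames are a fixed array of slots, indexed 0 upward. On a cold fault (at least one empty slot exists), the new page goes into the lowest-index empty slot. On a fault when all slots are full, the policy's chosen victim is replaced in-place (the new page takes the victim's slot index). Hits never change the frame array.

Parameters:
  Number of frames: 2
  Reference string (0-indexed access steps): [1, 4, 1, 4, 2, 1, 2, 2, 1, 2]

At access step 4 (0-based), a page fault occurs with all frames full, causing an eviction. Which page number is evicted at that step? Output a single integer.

Answer: 4

Derivation:
Step 0: ref 1 -> FAULT, frames=[1,-]
Step 1: ref 4 -> FAULT, frames=[1,4]
Step 2: ref 1 -> HIT, frames=[1,4]
Step 3: ref 4 -> HIT, frames=[1,4]
Step 4: ref 2 -> FAULT, evict 4, frames=[1,2]
At step 4: evicted page 4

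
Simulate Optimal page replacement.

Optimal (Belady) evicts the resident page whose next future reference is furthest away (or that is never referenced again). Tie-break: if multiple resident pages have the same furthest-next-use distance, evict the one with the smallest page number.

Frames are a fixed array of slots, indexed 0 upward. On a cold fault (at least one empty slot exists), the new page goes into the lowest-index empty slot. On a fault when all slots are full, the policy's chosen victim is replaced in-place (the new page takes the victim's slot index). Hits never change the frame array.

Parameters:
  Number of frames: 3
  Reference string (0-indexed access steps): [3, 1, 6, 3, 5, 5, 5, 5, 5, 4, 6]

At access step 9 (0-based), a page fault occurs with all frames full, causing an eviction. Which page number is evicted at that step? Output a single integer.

Step 0: ref 3 -> FAULT, frames=[3,-,-]
Step 1: ref 1 -> FAULT, frames=[3,1,-]
Step 2: ref 6 -> FAULT, frames=[3,1,6]
Step 3: ref 3 -> HIT, frames=[3,1,6]
Step 4: ref 5 -> FAULT, evict 1, frames=[3,5,6]
Step 5: ref 5 -> HIT, frames=[3,5,6]
Step 6: ref 5 -> HIT, frames=[3,5,6]
Step 7: ref 5 -> HIT, frames=[3,5,6]
Step 8: ref 5 -> HIT, frames=[3,5,6]
Step 9: ref 4 -> FAULT, evict 3, frames=[4,5,6]
At step 9: evicted page 3

Answer: 3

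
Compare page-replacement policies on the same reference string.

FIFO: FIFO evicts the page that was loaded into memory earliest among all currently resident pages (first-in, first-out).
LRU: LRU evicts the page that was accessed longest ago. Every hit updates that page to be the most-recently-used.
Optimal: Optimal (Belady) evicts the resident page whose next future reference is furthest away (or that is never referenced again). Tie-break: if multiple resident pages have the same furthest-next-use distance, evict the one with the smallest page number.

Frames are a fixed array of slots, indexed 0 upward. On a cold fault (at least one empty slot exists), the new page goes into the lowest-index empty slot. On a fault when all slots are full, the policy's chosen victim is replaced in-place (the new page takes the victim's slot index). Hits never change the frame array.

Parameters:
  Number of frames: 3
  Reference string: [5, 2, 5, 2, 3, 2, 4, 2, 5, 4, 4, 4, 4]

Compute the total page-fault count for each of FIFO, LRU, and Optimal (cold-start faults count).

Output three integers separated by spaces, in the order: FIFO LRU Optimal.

--- FIFO ---
  step 0: ref 5 -> FAULT, frames=[5,-,-] (faults so far: 1)
  step 1: ref 2 -> FAULT, frames=[5,2,-] (faults so far: 2)
  step 2: ref 5 -> HIT, frames=[5,2,-] (faults so far: 2)
  step 3: ref 2 -> HIT, frames=[5,2,-] (faults so far: 2)
  step 4: ref 3 -> FAULT, frames=[5,2,3] (faults so far: 3)
  step 5: ref 2 -> HIT, frames=[5,2,3] (faults so far: 3)
  step 6: ref 4 -> FAULT, evict 5, frames=[4,2,3] (faults so far: 4)
  step 7: ref 2 -> HIT, frames=[4,2,3] (faults so far: 4)
  step 8: ref 5 -> FAULT, evict 2, frames=[4,5,3] (faults so far: 5)
  step 9: ref 4 -> HIT, frames=[4,5,3] (faults so far: 5)
  step 10: ref 4 -> HIT, frames=[4,5,3] (faults so far: 5)
  step 11: ref 4 -> HIT, frames=[4,5,3] (faults so far: 5)
  step 12: ref 4 -> HIT, frames=[4,5,3] (faults so far: 5)
  FIFO total faults: 5
--- LRU ---
  step 0: ref 5 -> FAULT, frames=[5,-,-] (faults so far: 1)
  step 1: ref 2 -> FAULT, frames=[5,2,-] (faults so far: 2)
  step 2: ref 5 -> HIT, frames=[5,2,-] (faults so far: 2)
  step 3: ref 2 -> HIT, frames=[5,2,-] (faults so far: 2)
  step 4: ref 3 -> FAULT, frames=[5,2,3] (faults so far: 3)
  step 5: ref 2 -> HIT, frames=[5,2,3] (faults so far: 3)
  step 6: ref 4 -> FAULT, evict 5, frames=[4,2,3] (faults so far: 4)
  step 7: ref 2 -> HIT, frames=[4,2,3] (faults so far: 4)
  step 8: ref 5 -> FAULT, evict 3, frames=[4,2,5] (faults so far: 5)
  step 9: ref 4 -> HIT, frames=[4,2,5] (faults so far: 5)
  step 10: ref 4 -> HIT, frames=[4,2,5] (faults so far: 5)
  step 11: ref 4 -> HIT, frames=[4,2,5] (faults so far: 5)
  step 12: ref 4 -> HIT, frames=[4,2,5] (faults so far: 5)
  LRU total faults: 5
--- Optimal ---
  step 0: ref 5 -> FAULT, frames=[5,-,-] (faults so far: 1)
  step 1: ref 2 -> FAULT, frames=[5,2,-] (faults so far: 2)
  step 2: ref 5 -> HIT, frames=[5,2,-] (faults so far: 2)
  step 3: ref 2 -> HIT, frames=[5,2,-] (faults so far: 2)
  step 4: ref 3 -> FAULT, frames=[5,2,3] (faults so far: 3)
  step 5: ref 2 -> HIT, frames=[5,2,3] (faults so far: 3)
  step 6: ref 4 -> FAULT, evict 3, frames=[5,2,4] (faults so far: 4)
  step 7: ref 2 -> HIT, frames=[5,2,4] (faults so far: 4)
  step 8: ref 5 -> HIT, frames=[5,2,4] (faults so far: 4)
  step 9: ref 4 -> HIT, frames=[5,2,4] (faults so far: 4)
  step 10: ref 4 -> HIT, frames=[5,2,4] (faults so far: 4)
  step 11: ref 4 -> HIT, frames=[5,2,4] (faults so far: 4)
  step 12: ref 4 -> HIT, frames=[5,2,4] (faults so far: 4)
  Optimal total faults: 4

Answer: 5 5 4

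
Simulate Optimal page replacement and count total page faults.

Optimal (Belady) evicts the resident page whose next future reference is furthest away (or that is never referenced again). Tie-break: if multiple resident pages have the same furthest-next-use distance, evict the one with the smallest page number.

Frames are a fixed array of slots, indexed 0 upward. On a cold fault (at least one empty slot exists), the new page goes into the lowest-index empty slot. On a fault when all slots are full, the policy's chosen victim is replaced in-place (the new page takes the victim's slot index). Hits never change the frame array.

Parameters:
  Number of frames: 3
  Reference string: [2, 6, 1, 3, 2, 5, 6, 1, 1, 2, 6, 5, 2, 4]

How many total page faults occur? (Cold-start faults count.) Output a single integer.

Step 0: ref 2 → FAULT, frames=[2,-,-]
Step 1: ref 6 → FAULT, frames=[2,6,-]
Step 2: ref 1 → FAULT, frames=[2,6,1]
Step 3: ref 3 → FAULT (evict 1), frames=[2,6,3]
Step 4: ref 2 → HIT, frames=[2,6,3]
Step 5: ref 5 → FAULT (evict 3), frames=[2,6,5]
Step 6: ref 6 → HIT, frames=[2,6,5]
Step 7: ref 1 → FAULT (evict 5), frames=[2,6,1]
Step 8: ref 1 → HIT, frames=[2,6,1]
Step 9: ref 2 → HIT, frames=[2,6,1]
Step 10: ref 6 → HIT, frames=[2,6,1]
Step 11: ref 5 → FAULT (evict 1), frames=[2,6,5]
Step 12: ref 2 → HIT, frames=[2,6,5]
Step 13: ref 4 → FAULT (evict 2), frames=[4,6,5]
Total faults: 8

Answer: 8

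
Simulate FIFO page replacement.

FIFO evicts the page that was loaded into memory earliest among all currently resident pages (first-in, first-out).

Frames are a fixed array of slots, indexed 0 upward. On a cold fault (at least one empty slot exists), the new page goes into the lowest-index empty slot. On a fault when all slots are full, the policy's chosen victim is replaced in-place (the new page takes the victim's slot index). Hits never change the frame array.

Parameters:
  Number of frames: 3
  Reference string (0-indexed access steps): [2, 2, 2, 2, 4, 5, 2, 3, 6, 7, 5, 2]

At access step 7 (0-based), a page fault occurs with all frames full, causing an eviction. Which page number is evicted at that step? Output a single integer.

Answer: 2

Derivation:
Step 0: ref 2 -> FAULT, frames=[2,-,-]
Step 1: ref 2 -> HIT, frames=[2,-,-]
Step 2: ref 2 -> HIT, frames=[2,-,-]
Step 3: ref 2 -> HIT, frames=[2,-,-]
Step 4: ref 4 -> FAULT, frames=[2,4,-]
Step 5: ref 5 -> FAULT, frames=[2,4,5]
Step 6: ref 2 -> HIT, frames=[2,4,5]
Step 7: ref 3 -> FAULT, evict 2, frames=[3,4,5]
At step 7: evicted page 2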